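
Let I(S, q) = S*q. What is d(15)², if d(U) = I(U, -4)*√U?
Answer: 54000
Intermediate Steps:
d(U) = -4*U^(3/2) (d(U) = (U*(-4))*√U = (-4*U)*√U = -4*U^(3/2))
d(15)² = (-60*√15)² = 54000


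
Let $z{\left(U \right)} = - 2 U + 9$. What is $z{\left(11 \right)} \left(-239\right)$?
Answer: $3107$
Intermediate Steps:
$z{\left(U \right)} = 9 - 2 U$
$z{\left(11 \right)} \left(-239\right) = \left(9 - 22\right) \left(-239\right) = \left(-13\right) \left(-239\right) = 3107$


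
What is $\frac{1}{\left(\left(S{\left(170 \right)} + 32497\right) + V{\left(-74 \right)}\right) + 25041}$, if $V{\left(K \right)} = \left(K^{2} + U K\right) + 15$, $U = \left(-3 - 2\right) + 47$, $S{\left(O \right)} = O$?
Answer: $\frac{1}{60091} \approx 1.6641 \cdot 10^{-5}$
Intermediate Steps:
$U = 42$ ($U = -5 + 47 = 42$)
$V{\left(K \right)} = 15 + K^{2} + 42 K$ ($V{\left(K \right)} = \left(K^{2} + 42 K\right) + 15 = 15 + K^{2} + 42 K$)
$\frac{1}{\left(\left(S{\left(170 \right)} + 32497\right) + V{\left(-74 \right)}\right) + 25041} = \frac{1}{\left(\left(170 + 32497\right) + \left(15 + \left(-74\right)^{2} + 42 \left(-74\right)\right)\right) + 25041} = \frac{1}{\left(32667 + \left(15 + 5476 - 3108\right)\right) + 25041} = \frac{1}{\left(32667 + 2383\right) + 25041} = \frac{1}{35050 + 25041} = \frac{1}{60091}$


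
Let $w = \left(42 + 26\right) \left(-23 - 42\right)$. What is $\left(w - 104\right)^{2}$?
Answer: $20466576$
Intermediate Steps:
$w = -4420$ ($w = 68 \left(-65\right) = -4420$)
$\left(w - 104\right)^{2} = \left(-4420 - 104\right)^{2} = \left(-4524\right)^{2} = 20466576$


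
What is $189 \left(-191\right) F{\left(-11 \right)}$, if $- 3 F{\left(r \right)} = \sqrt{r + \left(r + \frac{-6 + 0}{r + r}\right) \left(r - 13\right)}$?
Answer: $\frac{12033 \sqrt{29821}}{11} \approx 1.889 \cdot 10^{5}$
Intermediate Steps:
$F{\left(r \right)} = - \frac{\sqrt{r + \left(-13 + r\right) \left(r - \frac{3}{r}\right)}}{3}$ ($F{\left(r \right)} = - \frac{\sqrt{r + \left(r + \frac{-6 + 0}{r + r}\right) \left(r - 13\right)}}{3} = - \frac{\sqrt{r + \left(r - \frac{6}{2 r}\right) \left(-13 + r\right)}}{3} = - \frac{\sqrt{r + \left(r - 6 \frac{1}{2 r}\right) \left(-13 + r\right)}}{3} = - \frac{\sqrt{r + \left(r - \frac{3}{r}\right) \left(-13 + r\right)}}{3} = - \frac{\sqrt{r + \left(-13 + r\right) \left(r - \frac{3}{r}\right)}}{3}$)
$189 \left(-191\right) F{\left(-11 \right)} = 189 \left(-191\right) \left(- \frac{\sqrt{-3 + \left(-11\right)^{2} - -132 + \frac{39}{-11}}}{3}\right) = - 36099 \left(- \frac{\sqrt{-3 + 121 + 132 + 39 \left(- \frac{1}{11}\right)}}{3}\right) = - 36099 \left(- \frac{\sqrt{-3 + 121 + 132 - \frac{39}{11}}}{3}\right) = - 36099 \left(- \frac{\sqrt{\frac{2711}{11}}}{3}\right) = - 36099 \left(- \frac{\frac{1}{11} \sqrt{29821}}{3}\right) = - 36099 \left(- \frac{\sqrt{29821}}{33}\right) = \frac{12033 \sqrt{29821}}{11}$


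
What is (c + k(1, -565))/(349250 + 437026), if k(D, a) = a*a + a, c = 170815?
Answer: 489475/786276 ≈ 0.62252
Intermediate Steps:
k(D, a) = a + a² (k(D, a) = a² + a = a + a²)
(c + k(1, -565))/(349250 + 437026) = (170815 - 565*(1 - 565))/(349250 + 437026) = (170815 - 565*(-564))/786276 = (170815 + 318660)*(1/786276) = 489475*(1/786276) = 489475/786276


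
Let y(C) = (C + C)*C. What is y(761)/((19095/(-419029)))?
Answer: -485336987018/19095 ≈ -2.5417e+7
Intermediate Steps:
y(C) = 2*C² (y(C) = (2*C)*C = 2*C²)
y(761)/((19095/(-419029))) = (2*761²)/((19095/(-419029))) = (2*579121)/((19095*(-1/419029))) = 1158242/(-19095/419029) = 1158242*(-419029/19095) = -485336987018/19095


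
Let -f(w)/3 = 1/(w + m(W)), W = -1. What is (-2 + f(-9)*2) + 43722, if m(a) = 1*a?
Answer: 218603/5 ≈ 43721.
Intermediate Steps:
m(a) = a
f(w) = -3/(-1 + w) (f(w) = -3/(w - 1) = -3/(-1 + w))
(-2 + f(-9)*2) + 43722 = (-2 - 3/(-1 - 9)*2) + 43722 = (-2 - 3/(-10)*2) + 43722 = (-2 - 3*(-1/10)*2) + 43722 = (-2 + (3/10)*2) + 43722 = (-2 + 3/5) + 43722 = -7/5 + 43722 = 218603/5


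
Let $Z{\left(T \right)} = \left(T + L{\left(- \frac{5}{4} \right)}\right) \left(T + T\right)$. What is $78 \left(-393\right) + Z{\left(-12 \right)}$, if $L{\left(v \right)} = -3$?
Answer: $-30294$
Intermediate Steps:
$Z{\left(T \right)} = 2 T \left(-3 + T\right)$ ($Z{\left(T \right)} = \left(T - 3\right) \left(T + T\right) = \left(-3 + T\right) 2 T = 2 T \left(-3 + T\right)$)
$78 \left(-393\right) + Z{\left(-12 \right)} = 78 \left(-393\right) + 2 \left(-12\right) \left(-3 - 12\right) = -30654 + 2 \left(-12\right) \left(-15\right) = -30654 + 360 = -30294$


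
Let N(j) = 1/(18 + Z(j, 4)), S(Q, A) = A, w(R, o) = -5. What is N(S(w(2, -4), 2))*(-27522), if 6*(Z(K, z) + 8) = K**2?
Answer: -41283/16 ≈ -2580.2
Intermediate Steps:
Z(K, z) = -8 + K**2/6
N(j) = 1/(10 + j**2/6) (N(j) = 1/(18 + (-8 + j**2/6)) = 1/(10 + j**2/6))
N(S(w(2, -4), 2))*(-27522) = (6/(60 + 2**2))*(-27522) = (6/(60 + 4))*(-27522) = (6/64)*(-27522) = (6*(1/64))*(-27522) = (3/32)*(-27522) = -41283/16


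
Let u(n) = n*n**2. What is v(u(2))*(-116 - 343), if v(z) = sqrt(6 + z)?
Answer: -459*sqrt(14) ≈ -1717.4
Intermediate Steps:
u(n) = n**3
v(u(2))*(-116 - 343) = sqrt(6 + 2**3)*(-116 - 343) = sqrt(6 + 8)*(-459) = sqrt(14)*(-459) = -459*sqrt(14)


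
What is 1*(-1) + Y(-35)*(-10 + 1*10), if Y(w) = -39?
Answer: -1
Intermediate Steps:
1*(-1) + Y(-35)*(-10 + 1*10) = 1*(-1) - 39*(-10 + 1*10) = -1 - 39*(-10 + 10) = -1 - 39*0 = -1 + 0 = -1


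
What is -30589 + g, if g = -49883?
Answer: -80472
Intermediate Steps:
-30589 + g = -30589 - 49883 = -80472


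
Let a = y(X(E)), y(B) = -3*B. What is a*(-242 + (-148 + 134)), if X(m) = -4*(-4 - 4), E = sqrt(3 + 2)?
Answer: 24576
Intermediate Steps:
E = sqrt(5) ≈ 2.2361
X(m) = 32 (X(m) = -4*(-8) = 32)
a = -96 (a = -3*32 = -96)
a*(-242 + (-148 + 134)) = -96*(-242 + (-148 + 134)) = -96*(-242 - 14) = -96*(-256) = 24576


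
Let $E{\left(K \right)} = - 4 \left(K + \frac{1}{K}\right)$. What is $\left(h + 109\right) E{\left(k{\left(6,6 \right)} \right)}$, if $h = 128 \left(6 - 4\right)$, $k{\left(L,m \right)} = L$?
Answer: $- \frac{27010}{3} \approx -9003.3$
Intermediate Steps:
$h = 256$ ($h = 128 \cdot 2 = 256$)
$E{\left(K \right)} = - 4 K - \frac{4}{K}$
$\left(h + 109\right) E{\left(k{\left(6,6 \right)} \right)} = \left(256 + 109\right) \left(\left(-4\right) 6 - \frac{4}{6}\right) = 365 \left(-24 - \frac{2}{3}\right) = 365 \left(- \frac{74}{3}\right) = - \frac{27010}{3}$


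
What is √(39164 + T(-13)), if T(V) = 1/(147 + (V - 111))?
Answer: √20717779/23 ≈ 197.90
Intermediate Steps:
T(V) = 1/(36 + V) (T(V) = 1/(147 + (-111 + V)) = 1/(36 + V))
√(39164 + T(-13)) = √(39164 + 1/(36 - 13)) = √(39164 + 1/23) = √(900773/23) = √20717779/23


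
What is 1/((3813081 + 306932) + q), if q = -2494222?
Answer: 1/1625791 ≈ 6.1508e-7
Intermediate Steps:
1/((3813081 + 306932) + q) = 1/((3813081 + 306932) - 2494222) = 1/(4120013 - 2494222) = 1/1625791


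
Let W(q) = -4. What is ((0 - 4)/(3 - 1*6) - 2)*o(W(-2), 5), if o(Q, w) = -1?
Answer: 2/3 ≈ 0.66667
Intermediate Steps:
((0 - 4)/(3 - 1*6) - 2)*o(W(-2), 5) = ((0 - 4)/(3 - 1*6) - 2)*(-1) = (-4/(3 - 6) - 2)*(-1) = (-4/(-3) - 2)*(-1) = (-4*(-1/3) - 2)*(-1) = (4/3 - 2)*(-1) = -2/3*(-1) = 2/3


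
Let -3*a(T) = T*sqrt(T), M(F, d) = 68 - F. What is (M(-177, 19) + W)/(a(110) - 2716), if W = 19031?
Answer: -58897818/8132363 + 795135*sqrt(110)/8132363 ≈ -6.2169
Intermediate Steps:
a(T) = -T**(3/2)/3 (a(T) = -T*sqrt(T)/3 = -T**(3/2)/3)
(M(-177, 19) + W)/(a(110) - 2716) = ((68 - 1*(-177)) + 19031)/(-110*sqrt(110)/3 - 2716) = ((68 + 177) + 19031)/(-110*sqrt(110)/3 - 2716) = (245 + 19031)/(-110*sqrt(110)/3 - 2716) = 19276/(-2716 - 110*sqrt(110)/3)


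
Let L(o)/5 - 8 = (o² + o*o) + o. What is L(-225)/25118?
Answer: 505165/25118 ≈ 20.112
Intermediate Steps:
L(o) = 40 + 5*o + 10*o² (L(o) = 40 + 5*((o² + o*o) + o) = 40 + 5*((o² + o²) + o) = 40 + 5*(2*o² + o) = 40 + 5*(o + 2*o²) = 40 + (5*o + 10*o²) = 40 + 5*o + 10*o²)
L(-225)/25118 = (40 + 5*(-225) + 10*(-225)²)/25118 = (40 - 1125 + 10*50625)*(1/25118) = (40 - 1125 + 506250)*(1/25118) = 505165*(1/25118) = 505165/25118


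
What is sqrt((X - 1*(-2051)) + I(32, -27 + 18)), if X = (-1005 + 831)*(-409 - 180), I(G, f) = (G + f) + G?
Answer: 4*sqrt(6537) ≈ 323.41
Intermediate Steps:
I(G, f) = f + 2*G
X = 102486 (X = -174*(-589) = 102486)
sqrt((X - 1*(-2051)) + I(32, -27 + 18)) = sqrt((102486 - 1*(-2051)) + ((-27 + 18) + 2*32)) = sqrt((102486 + 2051) + (-9 + 64)) = sqrt(104537 + 55) = sqrt(104592) = 4*sqrt(6537)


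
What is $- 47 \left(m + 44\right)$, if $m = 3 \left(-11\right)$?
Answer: $-517$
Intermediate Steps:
$m = -33$
$- 47 \left(m + 44\right) = - 47 \left(-33 + 44\right) = \left(-47\right) 11 = -517$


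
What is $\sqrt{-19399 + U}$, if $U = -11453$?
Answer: $6 i \sqrt{857} \approx 175.65 i$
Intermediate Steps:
$\sqrt{-19399 + U} = \sqrt{-19399 - 11453} = \sqrt{-30852} = 6 i \sqrt{857}$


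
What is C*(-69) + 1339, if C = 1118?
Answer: -75803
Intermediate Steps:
C*(-69) + 1339 = 1118*(-69) + 1339 = -77142 + 1339 = -75803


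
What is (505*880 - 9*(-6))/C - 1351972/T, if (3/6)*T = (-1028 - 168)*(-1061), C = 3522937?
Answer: -908731760429/2235226021886 ≈ -0.40655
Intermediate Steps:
T = 2537912 (T = 2*((-1028 - 168)*(-1061)) = 2*(-1196*(-1061)) = 2*1268956 = 2537912)
(505*880 - 9*(-6))/C - 1351972/T = (505*880 - 9*(-6))/3522937 - 1351972/2537912 = (444400 + 54)*(1/3522937) - 1351972*1/2537912 = 444454*(1/3522937) - 337993/634478 = 444454/3522937 - 337993/634478 = -908731760429/2235226021886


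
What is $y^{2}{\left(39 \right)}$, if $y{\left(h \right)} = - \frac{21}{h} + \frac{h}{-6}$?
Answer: $\frac{33489}{676} \approx 49.54$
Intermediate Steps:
$y{\left(h \right)} = - \frac{21}{h} - \frac{h}{6}$ ($y{\left(h \right)} = - \frac{21}{h} + h \left(- \frac{1}{6}\right) = - \frac{21}{h} - \frac{h}{6}$)
$y^{2}{\left(39 \right)} = \left(- \frac{21}{39} - \frac{13}{2}\right)^{2} = \left(\left(-21\right) \frac{1}{39} - \frac{13}{2}\right)^{2} = \left(- \frac{7}{13} - \frac{13}{2}\right)^{2} = \left(- \frac{183}{26}\right)^{2} = \frac{33489}{676}$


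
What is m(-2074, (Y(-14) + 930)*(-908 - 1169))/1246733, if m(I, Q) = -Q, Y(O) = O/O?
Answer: 1933687/1246733 ≈ 1.5510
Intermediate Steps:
Y(O) = 1
m(-2074, (Y(-14) + 930)*(-908 - 1169))/1246733 = -(1 + 930)*(-908 - 1169)/1246733 = -931*(-2077)*(1/1246733) = -1*(-1933687)*(1/1246733) = 1933687*(1/1246733) = 1933687/1246733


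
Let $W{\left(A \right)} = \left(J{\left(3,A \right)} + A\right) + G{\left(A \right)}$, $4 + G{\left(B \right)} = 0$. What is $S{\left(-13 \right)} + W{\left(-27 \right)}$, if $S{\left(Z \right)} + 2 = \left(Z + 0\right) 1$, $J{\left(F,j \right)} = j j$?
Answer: $683$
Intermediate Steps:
$G{\left(B \right)} = -4$ ($G{\left(B \right)} = -4 + 0 = -4$)
$J{\left(F,j \right)} = j^{2}$
$S{\left(Z \right)} = -2 + Z$ ($S{\left(Z \right)} = -2 + \left(Z + 0\right) 1 = -2 + Z 1 = -2 + Z$)
$W{\left(A \right)} = -4 + A + A^{2}$ ($W{\left(A \right)} = \left(A^{2} + A\right) - 4 = \left(A + A^{2}\right) - 4 = -4 + A + A^{2}$)
$S{\left(-13 \right)} + W{\left(-27 \right)} = \left(-2 - 13\right) - \left(31 - 729\right) = -15 - -698 = -15 + 698 = 683$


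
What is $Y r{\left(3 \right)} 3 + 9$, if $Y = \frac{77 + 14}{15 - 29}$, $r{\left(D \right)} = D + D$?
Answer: $-108$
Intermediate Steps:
$r{\left(D \right)} = 2 D$
$Y = - \frac{13}{2}$ ($Y = \frac{91}{-14} = 91 \left(- \frac{1}{14}\right) = - \frac{13}{2} \approx -6.5$)
$Y r{\left(3 \right)} 3 + 9 = - \frac{13 \cdot 2 \cdot 3 \cdot 3}{2} + 9 = - \frac{13 \cdot 6 \cdot 3}{2} + 9 = \left(- \frac{13}{2}\right) 18 + 9 = -117 + 9 = -108$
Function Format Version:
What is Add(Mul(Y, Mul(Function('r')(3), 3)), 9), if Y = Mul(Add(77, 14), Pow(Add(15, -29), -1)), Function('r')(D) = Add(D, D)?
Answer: -108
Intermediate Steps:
Function('r')(D) = Mul(2, D)
Y = Rational(-13, 2) (Y = Mul(91, Pow(-14, -1)) = Mul(91, Rational(-1, 14)) = Rational(-13, 2) ≈ -6.5000)
Add(Mul(Y, Mul(Function('r')(3), 3)), 9) = Add(Mul(Rational(-13, 2), Mul(Mul(2, 3), 3)), 9) = Add(Mul(Rational(-13, 2), Mul(6, 3)), 9) = Add(Mul(Rational(-13, 2), 18), 9) = Add(-117, 9) = -108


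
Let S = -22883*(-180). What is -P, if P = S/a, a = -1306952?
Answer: 1029735/326738 ≈ 3.1516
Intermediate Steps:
S = 4118940
P = -1029735/326738 (P = 4118940/(-1306952) = 4118940*(-1/1306952) = -1029735/326738 ≈ -3.1516)
-P = -1*(-1029735/326738) = 1029735/326738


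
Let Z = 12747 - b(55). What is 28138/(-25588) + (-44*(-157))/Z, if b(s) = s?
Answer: -22545699/40595362 ≈ -0.55538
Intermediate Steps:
Z = 12692 (Z = 12747 - 1*55 = 12747 - 55 = 12692)
28138/(-25588) + (-44*(-157))/Z = 28138/(-25588) - 44*(-157)/12692 = 28138*(-1/25588) + 6908*(1/12692) = -14069/12794 + 1727/3173 = -22545699/40595362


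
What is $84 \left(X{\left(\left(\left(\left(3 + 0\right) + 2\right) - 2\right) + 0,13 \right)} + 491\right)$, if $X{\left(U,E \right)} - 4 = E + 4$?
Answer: $43008$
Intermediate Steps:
$X{\left(U,E \right)} = 8 + E$ ($X{\left(U,E \right)} = 4 + \left(E + 4\right) = 4 + \left(4 + E\right) = 8 + E$)
$84 \left(X{\left(\left(\left(\left(3 + 0\right) + 2\right) - 2\right) + 0,13 \right)} + 491\right) = 84 \left(\left(8 + 13\right) + 491\right) = 84 \left(21 + 491\right) = 84 \cdot 512 = 43008$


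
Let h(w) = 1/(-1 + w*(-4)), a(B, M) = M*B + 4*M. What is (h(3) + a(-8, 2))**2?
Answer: 11025/169 ≈ 65.237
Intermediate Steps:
a(B, M) = 4*M + B*M (a(B, M) = B*M + 4*M = 4*M + B*M)
h(w) = 1/(-1 - 4*w)
(h(3) + a(-8, 2))**2 = (-1/(1 + 4*3) + 2*(4 - 8))**2 = (-1/(1 + 12) + 2*(-4))**2 = (-1/13 - 8)**2 = (-105/13)**2 = 11025/169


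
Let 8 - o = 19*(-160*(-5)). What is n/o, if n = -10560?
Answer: 440/633 ≈ 0.69510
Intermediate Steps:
o = -15192 (o = 8 - 19*(-160*(-5)) = 8 - 19*800 = 8 - 1*15200 = 8 - 15200 = -15192)
n/o = -10560/(-15192) = -10560*(-1/15192) = 440/633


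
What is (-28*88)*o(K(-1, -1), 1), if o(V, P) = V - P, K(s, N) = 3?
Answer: -4928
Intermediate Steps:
(-28*88)*o(K(-1, -1), 1) = (-28*88)*(3 - 1*1) = -2464*(3 - 1) = -2464*2 = -4928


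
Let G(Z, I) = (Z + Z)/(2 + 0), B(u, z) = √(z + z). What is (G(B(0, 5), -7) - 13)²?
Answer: (13 - √10)² ≈ 96.781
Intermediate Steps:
B(u, z) = √2*√z (B(u, z) = √(2*z) = √2*√z)
G(Z, I) = Z (G(Z, I) = (2*Z)/2 = (2*Z)*(½) = Z)
(G(B(0, 5), -7) - 13)² = (√2*√5 - 13)² = (√10 - 13)² = (-13 + √10)²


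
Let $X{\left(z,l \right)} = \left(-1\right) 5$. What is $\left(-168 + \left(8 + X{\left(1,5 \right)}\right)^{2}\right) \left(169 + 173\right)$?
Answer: $-54378$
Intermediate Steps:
$X{\left(z,l \right)} = -5$
$\left(-168 + \left(8 + X{\left(1,5 \right)}\right)^{2}\right) \left(169 + 173\right) = \left(-168 + \left(8 - 5\right)^{2}\right) \left(169 + 173\right) = \left(-168 + 3^{2}\right) 342 = \left(-168 + 9\right) 342 = \left(-159\right) 342 = -54378$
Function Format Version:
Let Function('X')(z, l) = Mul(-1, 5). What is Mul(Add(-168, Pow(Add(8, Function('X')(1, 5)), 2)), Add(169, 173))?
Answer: -54378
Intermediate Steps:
Function('X')(z, l) = -5
Mul(Add(-168, Pow(Add(8, Function('X')(1, 5)), 2)), Add(169, 173)) = Mul(Add(-168, Pow(Add(8, -5), 2)), Add(169, 173)) = Mul(Add(-168, Pow(3, 2)), 342) = Mul(Add(-168, 9), 342) = Mul(-159, 342) = -54378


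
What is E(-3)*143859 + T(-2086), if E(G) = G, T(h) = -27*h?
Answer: -375255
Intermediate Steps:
E(-3)*143859 + T(-2086) = -3*143859 - 27*(-2086) = -431577 + 56322 = -375255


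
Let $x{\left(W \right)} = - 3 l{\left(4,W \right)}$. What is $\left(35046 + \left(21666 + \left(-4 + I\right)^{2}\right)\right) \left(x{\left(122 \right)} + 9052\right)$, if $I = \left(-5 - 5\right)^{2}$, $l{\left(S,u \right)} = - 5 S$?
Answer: $600735936$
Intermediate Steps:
$x{\left(W \right)} = 60$ ($x{\left(W \right)} = - 3 \left(\left(-5\right) 4\right) = \left(-3\right) \left(-20\right) = 60$)
$I = 100$ ($I = \left(-10\right)^{2} = 100$)
$\left(35046 + \left(21666 + \left(-4 + I\right)^{2}\right)\right) \left(x{\left(122 \right)} + 9052\right) = \left(35046 + \left(21666 + \left(-4 + 100\right)^{2}\right)\right) \left(60 + 9052\right) = \left(35046 + \left(21666 + 96^{2}\right)\right) 9112 = \left(35046 + \left(21666 + 9216\right)\right) 9112 = \left(35046 + 30882\right) 9112 = 65928 \cdot 9112 = 600735936$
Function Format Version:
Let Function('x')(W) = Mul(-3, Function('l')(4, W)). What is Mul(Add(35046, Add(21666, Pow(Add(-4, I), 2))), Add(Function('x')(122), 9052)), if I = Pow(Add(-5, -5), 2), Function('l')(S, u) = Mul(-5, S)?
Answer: 600735936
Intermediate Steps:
Function('x')(W) = 60 (Function('x')(W) = Mul(-3, Mul(-5, 4)) = Mul(-3, -20) = 60)
I = 100 (I = Pow(-10, 2) = 100)
Mul(Add(35046, Add(21666, Pow(Add(-4, I), 2))), Add(Function('x')(122), 9052)) = Mul(Add(35046, Add(21666, Pow(Add(-4, 100), 2))), Add(60, 9052)) = Mul(Add(35046, Add(21666, Pow(96, 2))), 9112) = Mul(Add(35046, Add(21666, 9216)), 9112) = Mul(Add(35046, 30882), 9112) = Mul(65928, 9112) = 600735936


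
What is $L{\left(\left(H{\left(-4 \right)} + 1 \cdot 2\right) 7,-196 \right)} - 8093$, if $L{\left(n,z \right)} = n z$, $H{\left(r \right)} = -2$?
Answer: $-8093$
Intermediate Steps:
$L{\left(\left(H{\left(-4 \right)} + 1 \cdot 2\right) 7,-196 \right)} - 8093 = \left(-2 + 1 \cdot 2\right) 7 \left(-196\right) - 8093 = \left(-2 + 2\right) 7 \left(-196\right) - 8093 = 0 \cdot 7 \left(-196\right) - 8093 = 0 \left(-196\right) - 8093 = 0 - 8093 = -8093$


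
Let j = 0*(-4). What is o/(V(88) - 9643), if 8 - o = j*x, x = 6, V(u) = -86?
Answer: -8/9729 ≈ -0.00082228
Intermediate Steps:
j = 0
o = 8 (o = 8 - 0*6 = 8 - 1*0 = 8 + 0 = 8)
o/(V(88) - 9643) = 8/(-86 - 9643) = 8/(-9729) = -1/9729*8 = -8/9729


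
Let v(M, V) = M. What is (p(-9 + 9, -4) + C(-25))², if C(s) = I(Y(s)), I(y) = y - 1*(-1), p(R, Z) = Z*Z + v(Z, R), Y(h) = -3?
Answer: 100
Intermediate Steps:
p(R, Z) = Z + Z² (p(R, Z) = Z*Z + Z = Z² + Z = Z + Z²)
I(y) = 1 + y (I(y) = y + 1 = 1 + y)
C(s) = -2 (C(s) = 1 - 3 = -2)
(p(-9 + 9, -4) + C(-25))² = (-4*(1 - 4) - 2)² = (-4*(-3) - 2)² = (12 - 2)² = 10² = 100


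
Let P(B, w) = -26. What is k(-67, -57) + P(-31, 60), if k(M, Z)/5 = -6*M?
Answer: 1984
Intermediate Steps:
k(M, Z) = -30*M (k(M, Z) = 5*(-6*M) = -30*M)
k(-67, -57) + P(-31, 60) = -30*(-67) - 26 = 2010 - 26 = 1984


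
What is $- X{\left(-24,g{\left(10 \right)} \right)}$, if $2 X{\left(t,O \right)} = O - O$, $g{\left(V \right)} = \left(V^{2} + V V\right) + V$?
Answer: $0$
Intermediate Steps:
$g{\left(V \right)} = V + 2 V^{2}$ ($g{\left(V \right)} = \left(V^{2} + V^{2}\right) + V = 2 V^{2} + V = V + 2 V^{2}$)
$X{\left(t,O \right)} = 0$ ($X{\left(t,O \right)} = \frac{O - O}{2} = \frac{1}{2} \cdot 0 = 0$)
$- X{\left(-24,g{\left(10 \right)} \right)} = \left(-1\right) 0 = 0$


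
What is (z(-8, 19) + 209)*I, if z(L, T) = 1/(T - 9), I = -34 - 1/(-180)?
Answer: -4264943/600 ≈ -7108.2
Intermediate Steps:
I = -6119/180 (I = -34 - 1*(-1/180) = -34 + 1/180 = -6119/180 ≈ -33.994)
z(L, T) = 1/(-9 + T)
(z(-8, 19) + 209)*I = (1/(-9 + 19) + 209)*(-6119/180) = (1/10 + 209)*(-6119/180) = (2091/10)*(-6119/180) = -4264943/600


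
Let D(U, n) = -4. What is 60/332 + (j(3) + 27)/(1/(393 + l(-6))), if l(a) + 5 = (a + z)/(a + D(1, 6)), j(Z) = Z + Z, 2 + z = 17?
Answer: 10602819/830 ≈ 12774.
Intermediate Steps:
z = 15 (z = -2 + 17 = 15)
j(Z) = 2*Z
l(a) = -5 + (15 + a)/(-4 + a) (l(a) = -5 + (a + 15)/(a - 4) = -5 + (15 + a)/(-4 + a))
60/332 + (j(3) + 27)/(1/(393 + l(-6))) = 60/332 + (2*3 + 27)/(1/(393 + (35 - 4*(-6))/(-4 - 6))) = 60*(1/332) + (6 + 27)/(1/(393 + (35 + 24)/(-10))) = 15/83 + 33/(1/(393 - ⅒*59)) = 15/83 + 33/(1/(393 - 59/10)) = 15/83 + 33/(1/(3871/10)) = 15/83 + 33/(10/3871) = 15/83 + 33*(3871/10) = 15/83 + 127743/10 = 10602819/830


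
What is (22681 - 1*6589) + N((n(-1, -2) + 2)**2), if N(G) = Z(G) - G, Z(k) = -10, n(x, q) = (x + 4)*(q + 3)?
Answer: 16057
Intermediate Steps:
n(x, q) = (3 + q)*(4 + x) (n(x, q) = (4 + x)*(3 + q) = (3 + q)*(4 + x))
N(G) = -10 - G
(22681 - 1*6589) + N((n(-1, -2) + 2)**2) = (22681 - 1*6589) + (-10 - ((12 + 3*(-1) + 4*(-2) - 2*(-1)) + 2)**2) = (22681 - 6589) + (-10 - ((12 - 3 - 8 + 2) + 2)**2) = 16092 + (-10 - (3 + 2)**2) = 16092 + (-10 - 1*5**2) = 16092 + (-10 - 1*25) = 16092 + (-10 - 25) = 16092 - 35 = 16057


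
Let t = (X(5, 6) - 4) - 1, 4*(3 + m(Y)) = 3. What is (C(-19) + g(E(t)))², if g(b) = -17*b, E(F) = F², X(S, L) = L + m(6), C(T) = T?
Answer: 531441/256 ≈ 2075.9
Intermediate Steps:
m(Y) = -9/4 (m(Y) = -3 + (¼)*3 = -3 + ¾ = -9/4)
X(S, L) = -9/4 + L (X(S, L) = L - 9/4 = -9/4 + L)
t = -5/4 (t = ((-9/4 + 6) - 4) - 1 = (15/4 - 4) - 1 = -¼ - 1 = -5/4 ≈ -1.2500)
(C(-19) + g(E(t)))² = (-19 - 17*(-5/4)²)² = (-19 - 17*25/16)² = (-19 - 425/16)² = (-729/16)² = 531441/256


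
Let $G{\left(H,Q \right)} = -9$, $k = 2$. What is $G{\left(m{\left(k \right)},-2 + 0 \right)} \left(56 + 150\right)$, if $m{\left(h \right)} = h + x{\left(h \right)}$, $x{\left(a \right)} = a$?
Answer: $-1854$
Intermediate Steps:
$m{\left(h \right)} = 2 h$ ($m{\left(h \right)} = h + h = 2 h$)
$G{\left(m{\left(k \right)},-2 + 0 \right)} \left(56 + 150\right) = - 9 \left(56 + 150\right) = \left(-9\right) 206 = -1854$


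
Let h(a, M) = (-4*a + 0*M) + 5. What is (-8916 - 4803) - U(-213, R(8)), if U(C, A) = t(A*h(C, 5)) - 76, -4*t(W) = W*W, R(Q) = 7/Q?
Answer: 32495393/256 ≈ 1.2694e+5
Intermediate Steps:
h(a, M) = 5 - 4*a (h(a, M) = (-4*a + 0) + 5 = -4*a + 5 = 5 - 4*a)
t(W) = -W**2/4 (t(W) = -W*W/4 = -W**2/4)
U(C, A) = -76 - A**2*(5 - 4*C)**2/4 (U(C, A) = -A**2*(5 - 4*C)**2/4 - 76 = -76 - A**2*(5 - 4*C)**2/4)
(-8916 - 4803) - U(-213, R(8)) = (-8916 - 4803) - (-76 - (7/8)**2*(-5 + 4*(-213))**2/4) = -13719 - (-76 - (7*(1/8))**2*(-5 - 852)**2/4) = -13719 - (-76 - 1/4*(7/8)**2*(-857)**2) = -13719 - (-76 - 1/4*49/64*734449) = -13719 - (-76 - 35988001/256) = -13719 - 1*(-36007457/256) = -13719 + 36007457/256 = 32495393/256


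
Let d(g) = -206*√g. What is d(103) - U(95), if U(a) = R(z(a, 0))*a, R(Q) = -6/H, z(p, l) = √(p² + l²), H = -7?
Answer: -570/7 - 206*√103 ≈ -2172.1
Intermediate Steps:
z(p, l) = √(l² + p²)
R(Q) = 6/7 (R(Q) = -6/(-7) = -6*(-⅐) = 6/7)
U(a) = 6*a/7
d(103) - U(95) = -206*√103 - 6*95/7 = -206*√103 - 1*570/7 = -206*√103 - 570/7 = -570/7 - 206*√103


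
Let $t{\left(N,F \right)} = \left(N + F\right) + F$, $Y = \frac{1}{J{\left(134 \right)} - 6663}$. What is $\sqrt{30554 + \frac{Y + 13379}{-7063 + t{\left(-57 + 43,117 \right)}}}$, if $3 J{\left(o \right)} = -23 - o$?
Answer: $\frac{\sqrt{580645443458204177718}}{137859078} \approx 174.79$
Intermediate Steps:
$J{\left(o \right)} = - \frac{23}{3} - \frac{o}{3}$ ($J{\left(o \right)} = \frac{-23 - o}{3} = - \frac{23}{3} - \frac{o}{3}$)
$Y = - \frac{3}{20146}$ ($Y = \frac{1}{\left(- \frac{23}{3} - \frac{134}{3}\right) - 6663} = \frac{1}{- \frac{157}{3} - 6663} = \frac{1}{- \frac{20146}{3}} = - \frac{3}{20146} \approx -0.00014891$)
$t{\left(N,F \right)} = N + 2 F$ ($t{\left(N,F \right)} = \left(F + N\right) + F = N + 2 F$)
$\sqrt{30554 + \frac{Y + 13379}{-7063 + t{\left(-57 + 43,117 \right)}}} = \sqrt{30554 + \frac{- \frac{3}{20146} + 13379}{-7063 + \left(\left(-57 + 43\right) + 2 \cdot 117\right)}} = \sqrt{30554 + \frac{269533331}{20146 \left(-7063 + \left(-14 + 234\right)\right)}} = \sqrt{30554 + \frac{269533331}{20146 \left(-7063 + 220\right)}} = \sqrt{30554 + \frac{269533331}{20146 \left(-6843\right)}} = \sqrt{30554 + \frac{269533331}{20146} \left(- \frac{1}{6843}\right)} = \sqrt{30554 - \frac{269533331}{137859078}} = \sqrt{\frac{4211876735881}{137859078}} = \frac{\sqrt{580645443458204177718}}{137859078}$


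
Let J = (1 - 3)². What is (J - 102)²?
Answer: 9604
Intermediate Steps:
J = 4 (J = (-2)² = 4)
(J - 102)² = (4 - 102)² = (-98)² = 9604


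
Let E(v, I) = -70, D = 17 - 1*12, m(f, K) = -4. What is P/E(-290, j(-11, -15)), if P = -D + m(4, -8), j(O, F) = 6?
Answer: 9/70 ≈ 0.12857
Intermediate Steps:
D = 5 (D = 17 - 12 = 5)
P = -9 (P = -1*5 - 4 = -5 - 4 = -9)
P/E(-290, j(-11, -15)) = -9/(-70) = -9*(-1/70) = 9/70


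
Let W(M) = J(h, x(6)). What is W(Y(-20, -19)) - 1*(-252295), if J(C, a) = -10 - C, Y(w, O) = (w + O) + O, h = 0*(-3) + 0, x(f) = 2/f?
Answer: 252285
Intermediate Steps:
h = 0 (h = 0 + 0 = 0)
Y(w, O) = w + 2*O (Y(w, O) = (O + w) + O = w + 2*O)
W(M) = -10 (W(M) = -10 - 1*0 = -10 + 0 = -10)
W(Y(-20, -19)) - 1*(-252295) = -10 - 1*(-252295) = -10 + 252295 = 252285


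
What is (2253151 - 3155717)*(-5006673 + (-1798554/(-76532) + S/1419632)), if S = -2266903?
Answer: 61369862868231206114665/13580909528 ≈ 4.5188e+12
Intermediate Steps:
(2253151 - 3155717)*(-5006673 + (-1798554/(-76532) + S/1419632)) = (2253151 - 3155717)*(-5006673 + (-1798554/(-76532) - 2266903/1419632)) = -902566*(-5006673 + (-1798554*(-1/76532) - 2266903*1/1419632)) = -902566*(-5006673 + (899277/38266 - 2266903/1419632)) = -902566*(-5006673 + 594948547933/27161819056) = -902566*(-135989751150012755/27161819056) = 61369862868231206114665/13580909528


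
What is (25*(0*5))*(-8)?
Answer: 0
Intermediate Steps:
(25*(0*5))*(-8) = (25*0)*(-8) = 0*(-8) = 0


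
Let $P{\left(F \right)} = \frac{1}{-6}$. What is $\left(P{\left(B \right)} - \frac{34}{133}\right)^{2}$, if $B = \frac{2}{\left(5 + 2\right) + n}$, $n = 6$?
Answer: $\frac{113569}{636804} \approx 0.17834$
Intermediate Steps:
$B = \frac{2}{13}$ ($B = \frac{2}{\left(5 + 2\right) + 6} = \frac{2}{7 + 6} = \frac{2}{13} \approx 0.15385$)
$P{\left(F \right)} = - \frac{1}{6}$
$\left(P{\left(B \right)} - \frac{34}{133}\right)^{2} = \left(- \frac{1}{6} - \frac{34}{133}\right)^{2} = \left(- \frac{337}{798}\right)^{2} = \frac{113569}{636804}$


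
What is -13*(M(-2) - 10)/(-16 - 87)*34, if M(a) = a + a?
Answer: -6188/103 ≈ -60.078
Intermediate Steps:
M(a) = 2*a
-13*(M(-2) - 10)/(-16 - 87)*34 = -13*(2*(-2) - 10)/(-16 - 87)*34 = -13*(-4 - 10)/(-103)*34 = -(-182)*(-1)/103*34 = -13*14/103*34 = -182/103*34 = -6188/103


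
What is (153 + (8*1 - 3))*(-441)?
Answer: -69678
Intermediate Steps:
(153 + (8*1 - 3))*(-441) = (153 + (8 - 3))*(-441) = (153 + 5)*(-441) = 158*(-441) = -69678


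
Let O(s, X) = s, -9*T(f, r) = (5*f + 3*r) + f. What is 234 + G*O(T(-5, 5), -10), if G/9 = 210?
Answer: 3384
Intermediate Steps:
G = 1890 (G = 9*210 = 1890)
T(f, r) = -2*f/3 - r/3 (T(f, r) = -((5*f + 3*r) + f)/9 = -((3*r + 5*f) + f)/9 = -(3*r + 6*f)/9 = -2*f/3 - r/3)
234 + G*O(T(-5, 5), -10) = 234 + 1890*(-⅔*(-5) - ⅓*5) = 234 + 1890*(10/3 - 5/3) = 234 + 1890*(5/3) = 234 + 3150 = 3384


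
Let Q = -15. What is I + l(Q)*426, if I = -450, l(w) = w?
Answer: -6840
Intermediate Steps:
I + l(Q)*426 = -450 - 15*426 = -450 - 6390 = -6840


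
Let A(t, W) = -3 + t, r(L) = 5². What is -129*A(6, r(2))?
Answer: -387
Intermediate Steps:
r(L) = 25
-129*A(6, r(2)) = -129*(-3 + 6) = -129*3 = -387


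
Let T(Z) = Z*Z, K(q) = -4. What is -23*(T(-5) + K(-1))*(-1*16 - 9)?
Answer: 12075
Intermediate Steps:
T(Z) = Z**2
-23*(T(-5) + K(-1))*(-1*16 - 9) = -23*((-5)**2 - 4)*(-1*16 - 9) = -23*(25 - 4)*(-16 - 9) = -483*(-25) = -23*(-525) = 12075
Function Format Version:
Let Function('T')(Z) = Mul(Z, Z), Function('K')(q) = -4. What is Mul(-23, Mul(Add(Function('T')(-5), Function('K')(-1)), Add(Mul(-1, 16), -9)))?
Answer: 12075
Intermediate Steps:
Function('T')(Z) = Pow(Z, 2)
Mul(-23, Mul(Add(Function('T')(-5), Function('K')(-1)), Add(Mul(-1, 16), -9))) = Mul(-23, Mul(Add(Pow(-5, 2), -4), Add(Mul(-1, 16), -9))) = Mul(-23, Mul(Add(25, -4), Add(-16, -9))) = Mul(-23, Mul(21, -25)) = Mul(-23, -525) = 12075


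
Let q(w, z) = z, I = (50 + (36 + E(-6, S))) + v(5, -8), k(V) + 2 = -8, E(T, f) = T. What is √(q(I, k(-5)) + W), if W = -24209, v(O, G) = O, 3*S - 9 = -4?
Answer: 9*I*√299 ≈ 155.62*I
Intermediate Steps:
S = 5/3 (S = 3 + (⅓)*(-4) = 3 - 4/3 = 5/3 ≈ 1.6667)
k(V) = -10 (k(V) = -2 - 8 = -10)
I = 85 (I = (50 + (36 - 6)) + 5 = (50 + 30) + 5 = 80 + 5 = 85)
√(q(I, k(-5)) + W) = √(-10 - 24209) = √(-24219) = 9*I*√299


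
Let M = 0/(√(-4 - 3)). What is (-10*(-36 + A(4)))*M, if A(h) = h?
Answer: 0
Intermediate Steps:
M = 0 (M = 0/(√(-7)) = 0/((I*√7)) = 0*(-I*√7/7) = 0)
(-10*(-36 + A(4)))*M = -10*(-36 + 4)*0 = -10*(-32)*0 = 320*0 = 0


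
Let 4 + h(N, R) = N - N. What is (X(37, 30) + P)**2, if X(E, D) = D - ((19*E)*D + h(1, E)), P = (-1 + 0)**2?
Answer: 443313025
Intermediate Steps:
P = 1 (P = (-1)**2 = 1)
h(N, R) = -4 (h(N, R) = -4 + (N - N) = -4 + 0 = -4)
X(E, D) = 4 + D - 19*D*E (X(E, D) = D - ((19*E)*D - 4) = D - (19*D*E - 4) = D - (-4 + 19*D*E) = D + (4 - 19*D*E) = 4 + D - 19*D*E)
(X(37, 30) + P)**2 = ((4 + 30 - 19*30*37) + 1)**2 = ((4 + 30 - 21090) + 1)**2 = (-21056 + 1)**2 = (-21055)**2 = 443313025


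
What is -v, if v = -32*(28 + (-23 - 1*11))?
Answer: -192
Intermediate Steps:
v = 192 (v = -32*(28 + (-23 - 11)) = -32*(28 - 34) = -32*(-6) = 192)
-v = -1*192 = -192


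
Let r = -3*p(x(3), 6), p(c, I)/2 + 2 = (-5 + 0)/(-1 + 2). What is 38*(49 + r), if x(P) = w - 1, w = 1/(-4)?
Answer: 3458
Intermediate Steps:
w = -¼ ≈ -0.25000
x(P) = -5/4 (x(P) = -¼ - 1 = -5/4)
p(c, I) = -14 (p(c, I) = -4 + 2*((-5 + 0)/(-1 + 2)) = -4 + 2*(-5/1) = -4 + 2*(-5*1) = -4 + 2*(-5) = -4 - 10 = -14)
r = 42 (r = -3*(-14) = 42)
38*(49 + r) = 38*(49 + 42) = 38*91 = 3458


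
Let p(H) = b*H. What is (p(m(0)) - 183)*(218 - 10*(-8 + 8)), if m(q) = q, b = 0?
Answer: -39894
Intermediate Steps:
p(H) = 0 (p(H) = 0*H = 0)
(p(m(0)) - 183)*(218 - 10*(-8 + 8)) = (0 - 183)*(218 - 10*(-8 + 8)) = -183*(218 - 10*0) = -183*(218 + 0) = -183*218 = -39894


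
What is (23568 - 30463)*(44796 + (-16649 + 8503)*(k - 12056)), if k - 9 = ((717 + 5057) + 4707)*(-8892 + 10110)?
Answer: 716338784810950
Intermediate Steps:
k = 12765867 (k = 9 + ((717 + 5057) + 4707)*(-8892 + 10110) = 9 + (5774 + 4707)*1218 = 9 + 10481*1218 = 9 + 12765858 = 12765867)
(23568 - 30463)*(44796 + (-16649 + 8503)*(k - 12056)) = (23568 - 30463)*(44796 + (-16649 + 8503)*(12765867 - 12056)) = -6895*(44796 - 8146*12753811) = -6895*(44796 - 103892544406) = -6895*(-103892499610) = 716338784810950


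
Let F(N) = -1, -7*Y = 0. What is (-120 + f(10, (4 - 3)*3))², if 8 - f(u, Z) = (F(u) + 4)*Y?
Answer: 12544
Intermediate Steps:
Y = 0 (Y = -⅐*0 = 0)
f(u, Z) = 8 (f(u, Z) = 8 - (-1 + 4)*0 = 8 - 3*0 = 8 - 1*0 = 8 + 0 = 8)
(-120 + f(10, (4 - 3)*3))² = (-120 + 8)² = (-112)² = 12544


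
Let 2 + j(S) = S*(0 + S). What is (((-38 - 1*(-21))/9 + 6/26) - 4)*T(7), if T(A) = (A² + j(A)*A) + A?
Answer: -254870/117 ≈ -2178.4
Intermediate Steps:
j(S) = -2 + S² (j(S) = -2 + S*(0 + S) = -2 + S*S = -2 + S²)
T(A) = A + A² + A*(-2 + A²) (T(A) = (A² + (-2 + A²)*A) + A = (A² + A*(-2 + A²)) + A = A + A² + A*(-2 + A²))
(((-38 - 1*(-21))/9 + 6/26) - 4)*T(7) = (((-38 - 1*(-21))/9 + 6/26) - 4)*(7*(-1 + 7 + 7²)) = (((-38 + 21)*(⅑) + 6*(1/26)) - 4)*(7*(-1 + 7 + 49)) = ((-17*⅑ + 3/13) - 4)*(7*55) = ((-17/9 + 3/13) - 4)*385 = (-194/117 - 4)*385 = -662/117*385 = -254870/117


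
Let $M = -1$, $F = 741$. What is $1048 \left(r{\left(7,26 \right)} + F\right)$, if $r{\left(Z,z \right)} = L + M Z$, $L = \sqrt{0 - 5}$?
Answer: $769232 + 1048 i \sqrt{5} \approx 7.6923 \cdot 10^{5} + 2343.4 i$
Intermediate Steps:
$L = i \sqrt{5}$ ($L = \sqrt{-5} = i \sqrt{5} \approx 2.2361 i$)
$r{\left(Z,z \right)} = - Z + i \sqrt{5}$ ($r{\left(Z,z \right)} = i \sqrt{5} - Z = - Z + i \sqrt{5}$)
$1048 \left(r{\left(7,26 \right)} + F\right) = 1048 \left(\left(\left(-1\right) 7 + i \sqrt{5}\right) + 741\right) = 1048 \left(\left(-7 + i \sqrt{5}\right) + 741\right) = 1048 \left(734 + i \sqrt{5}\right) = 769232 + 1048 i \sqrt{5}$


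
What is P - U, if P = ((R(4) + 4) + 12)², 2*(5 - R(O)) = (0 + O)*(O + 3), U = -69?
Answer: 118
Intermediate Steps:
R(O) = 5 - O*(3 + O)/2 (R(O) = 5 - (0 + O)*(O + 3)/2 = 5 - O*(3 + O)/2)
P = 49 (P = (((5 - 3/2*4 - ½*4²) + 4) + 12)² = (((5 - 6 - ½*16) + 4) + 12)² = (((5 - 6 - 8) + 4) + 12)² = ((-9 + 4) + 12)² = (-5 + 12)² = 7² = 49)
P - U = 49 - 1*(-69) = 49 + 69 = 118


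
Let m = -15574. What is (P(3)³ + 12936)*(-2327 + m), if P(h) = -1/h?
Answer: -231566673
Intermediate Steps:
(P(3)³ + 12936)*(-2327 + m) = ((-1/3)³ + 12936)*(-2327 - 15574) = ((-1*⅓)³ + 12936)*(-17901) = ((-⅓)³ + 12936)*(-17901) = (-1/27 + 12936)*(-17901) = (349271/27)*(-17901) = -231566673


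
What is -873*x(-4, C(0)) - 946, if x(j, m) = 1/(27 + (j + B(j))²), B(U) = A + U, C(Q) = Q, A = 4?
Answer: -41551/43 ≈ -966.30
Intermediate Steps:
B(U) = 4 + U
x(j, m) = 1/(27 + (4 + 2*j)²) (x(j, m) = 1/(27 + (j + (4 + j))²) = 1/(27 + (4 + 2*j)²))
-873*x(-4, C(0)) - 946 = -873/(27 + 4*(2 - 4)²) - 946 = -873/(27 + 4*(-2)²) - 946 = -873/(27 + 4*4) - 946 = -873/(27 + 16) - 946 = -873/43 - 946 = -41551/43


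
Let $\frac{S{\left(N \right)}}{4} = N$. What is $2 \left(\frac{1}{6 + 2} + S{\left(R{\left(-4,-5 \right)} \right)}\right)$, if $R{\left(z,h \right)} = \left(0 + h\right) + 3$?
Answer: $- \frac{63}{4} \approx -15.75$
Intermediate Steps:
$R{\left(z,h \right)} = 3 + h$ ($R{\left(z,h \right)} = h + 3 = 3 + h$)
$S{\left(N \right)} = 4 N$
$2 \left(\frac{1}{6 + 2} + S{\left(R{\left(-4,-5 \right)} \right)}\right) = 2 \left(\frac{1}{6 + 2} + 4 \left(3 - 5\right)\right) = 2 \left(\frac{1}{8} + 4 \left(-2\right)\right) = 2 \left(\frac{1}{8} - 8\right) = 2 \left(- \frac{63}{8}\right) = - \frac{63}{4}$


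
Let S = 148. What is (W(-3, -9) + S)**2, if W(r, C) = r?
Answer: 21025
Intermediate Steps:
(W(-3, -9) + S)**2 = (-3 + 148)**2 = 145**2 = 21025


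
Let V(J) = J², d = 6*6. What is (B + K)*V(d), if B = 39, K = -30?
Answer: 11664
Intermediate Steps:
d = 36
(B + K)*V(d) = (39 - 30)*36² = 9*1296 = 11664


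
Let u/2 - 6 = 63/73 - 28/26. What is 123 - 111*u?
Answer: -1102275/949 ≈ -1161.5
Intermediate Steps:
u = 10982/949 (u = 12 + 2*(63/73 - 28/26) = 12 + 2*(63*(1/73) - 28*1/26) = 12 + 2*(63/73 - 14/13) = 12 + 2*(-203/949) = 12 - 406/949 = 10982/949 ≈ 11.572)
123 - 111*u = 123 - 111*10982/949 = 123 - 1219002/949 = -1102275/949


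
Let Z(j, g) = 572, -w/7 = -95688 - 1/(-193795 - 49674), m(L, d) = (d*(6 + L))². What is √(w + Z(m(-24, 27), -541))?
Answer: √39738692687902585/243469 ≈ 818.77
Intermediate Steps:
m(L, d) = d²*(6 + L)²
w = 163079431697/243469 (w = -7*(-95688 - 1/(-193795 - 49674)) = -7*(-95688 - 1/(-243469)) = -7*(-95688 - 1*(-1/243469)) = -7*(-95688 + 1/243469) = -7*(-23297061671/243469) = 163079431697/243469 ≈ 6.6982e+5)
√(w + Z(m(-24, 27), -541)) = √(163079431697/243469 + 572) = √(163218695965/243469) = √39738692687902585/243469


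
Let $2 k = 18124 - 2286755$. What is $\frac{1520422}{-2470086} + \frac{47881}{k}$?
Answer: $- \frac{1842908428907}{2801856836133} \approx -0.65775$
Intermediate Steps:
$k = - \frac{2268631}{2}$ ($k = \frac{18124 - 2286755}{2} = \frac{1}{2} \left(-2268631\right) = - \frac{2268631}{2} \approx -1.1343 \cdot 10^{6}$)
$\frac{1520422}{-2470086} + \frac{47881}{k} = \frac{1520422}{-2470086} + \frac{47881}{- \frac{2268631}{2}} = 1520422 \left(- \frac{1}{2470086}\right) + 47881 \left(- \frac{2}{2268631}\right) = - \frac{760211}{1235043} - \frac{95762}{2268631} = - \frac{1842908428907}{2801856836133}$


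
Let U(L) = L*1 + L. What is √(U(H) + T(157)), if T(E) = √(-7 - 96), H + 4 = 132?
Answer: √(256 + I*√103) ≈ 16.003 + 0.3171*I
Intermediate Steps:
H = 128 (H = -4 + 132 = 128)
U(L) = 2*L (U(L) = L + L = 2*L)
T(E) = I*√103 (T(E) = √(-103) = I*√103)
√(U(H) + T(157)) = √(2*128 + I*√103) = √(256 + I*√103)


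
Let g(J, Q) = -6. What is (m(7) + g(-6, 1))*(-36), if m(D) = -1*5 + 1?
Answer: 360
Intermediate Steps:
m(D) = -4 (m(D) = -5 + 1 = -4)
(m(7) + g(-6, 1))*(-36) = (-4 - 6)*(-36) = -10*(-36) = 360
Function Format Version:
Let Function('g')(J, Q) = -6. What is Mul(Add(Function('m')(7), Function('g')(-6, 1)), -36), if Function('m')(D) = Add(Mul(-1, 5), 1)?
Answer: 360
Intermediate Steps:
Function('m')(D) = -4 (Function('m')(D) = Add(-5, 1) = -4)
Mul(Add(Function('m')(7), Function('g')(-6, 1)), -36) = Mul(Add(-4, -6), -36) = Mul(-10, -36) = 360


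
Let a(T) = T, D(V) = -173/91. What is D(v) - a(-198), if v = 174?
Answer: 17845/91 ≈ 196.10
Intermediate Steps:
D(V) = -173/91 (D(V) = -173*1/91 = -173/91)
D(v) - a(-198) = -173/91 - 1*(-198) = -173/91 + 198 = 17845/91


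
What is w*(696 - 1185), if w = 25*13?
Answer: -158925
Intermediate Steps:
w = 325
w*(696 - 1185) = 325*(696 - 1185) = 325*(-489) = -158925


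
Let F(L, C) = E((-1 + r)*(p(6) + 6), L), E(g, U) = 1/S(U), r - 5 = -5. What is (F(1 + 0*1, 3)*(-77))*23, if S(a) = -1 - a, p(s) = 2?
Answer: 1771/2 ≈ 885.50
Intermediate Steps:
r = 0 (r = 5 - 5 = 0)
E(g, U) = 1/(-1 - U)
F(L, C) = -1/(1 + L)
(F(1 + 0*1, 3)*(-77))*23 = (-1/(1 + (1 + 0*1))*(-77))*23 = (-1/(1 + (1 + 0))*(-77))*23 = (-1/(1 + 1)*(-77))*23 = (-1/2*(-77))*23 = (-1*½*(-77))*23 = -½*(-77)*23 = (77/2)*23 = 1771/2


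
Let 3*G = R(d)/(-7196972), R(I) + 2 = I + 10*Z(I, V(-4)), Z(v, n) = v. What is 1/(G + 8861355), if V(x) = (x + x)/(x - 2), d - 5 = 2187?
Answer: 10795458/95662385713535 ≈ 1.1285e-7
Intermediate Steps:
d = 2192 (d = 5 + 2187 = 2192)
V(x) = 2*x/(-2 + x) (V(x) = (2*x)/(-2 + x) = 2*x/(-2 + x))
R(I) = -2 + 11*I (R(I) = -2 + (I + 10*I) = -2 + 11*I)
G = -12055/10795458 (G = ((-2 + 11*2192)/(-7196972))/3 = ((-2 + 24112)*(-1/7196972))/3 = (24110*(-1/7196972))/3 = (⅓)*(-12055/3598486) = -12055/10795458 ≈ -0.0011167)
1/(G + 8861355) = 1/(-12055/10795458 + 8861355) = 1/(95662385713535/10795458) = 10795458/95662385713535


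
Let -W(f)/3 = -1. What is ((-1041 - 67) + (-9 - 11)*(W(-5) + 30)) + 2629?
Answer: 861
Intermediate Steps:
W(f) = 3 (W(f) = -3*(-1) = 3)
((-1041 - 67) + (-9 - 11)*(W(-5) + 30)) + 2629 = ((-1041 - 67) + (-9 - 11)*(3 + 30)) + 2629 = (-1108 - 20*33) + 2629 = (-1108 - 660) + 2629 = -1768 + 2629 = 861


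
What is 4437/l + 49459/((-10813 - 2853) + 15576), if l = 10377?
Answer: 57967857/2202230 ≈ 26.322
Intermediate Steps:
4437/l + 49459/((-10813 - 2853) + 15576) = 4437/10377 + 49459/((-10813 - 2853) + 15576) = 4437*(1/10377) + 49459/(-13666 + 15576) = 493/1153 + 49459/1910 = 57967857/2202230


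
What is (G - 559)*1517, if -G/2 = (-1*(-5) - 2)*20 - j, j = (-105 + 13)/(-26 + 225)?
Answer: -205257685/199 ≈ -1.0314e+6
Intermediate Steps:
j = -92/199 ≈ -0.46231
G = -24064/199 (G = -2*((-1*(-5) - 2)*20 - 1*(-92/199)) = -2*((5 - 2)*20 + 92/199) = -2*(3*20 + 92/199) = -2*(60 + 92/199) = -2*12032/199 = -24064/199 ≈ -120.92)
(G - 559)*1517 = (-24064/199 - 559)*1517 = -135305/199*1517 = -205257685/199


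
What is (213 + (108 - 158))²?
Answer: 26569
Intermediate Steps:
(213 + (108 - 158))² = (213 - 50)² = 163² = 26569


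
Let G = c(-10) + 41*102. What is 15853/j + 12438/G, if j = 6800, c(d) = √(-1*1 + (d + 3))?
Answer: 157740519599/29731524400 - 6219*I*√2/4372283 ≈ 5.3055 - 0.0020115*I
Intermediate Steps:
c(d) = √(2 + d) (c(d) = √(-1 + (3 + d)) = √(2 + d))
G = 4182 + 2*I*√2 (G = √(2 - 10) + 41*102 = √(-8) + 4182 = 2*I*√2 + 4182 = 4182 + 2*I*√2 ≈ 4182.0 + 2.8284*I)
15853/j + 12438/G = 15853/6800 + 12438/(4182 + 2*I*√2)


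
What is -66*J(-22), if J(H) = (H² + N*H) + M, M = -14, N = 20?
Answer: -1980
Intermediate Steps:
J(H) = -14 + H² + 20*H (J(H) = (H² + 20*H) - 14 = -14 + H² + 20*H)
-66*J(-22) = -66*(-14 + (-22)² + 20*(-22)) = -66*(-14 + 484 - 440) = -66*30 = -1980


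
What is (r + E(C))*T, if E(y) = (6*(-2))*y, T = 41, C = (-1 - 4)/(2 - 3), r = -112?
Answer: -7052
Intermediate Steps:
C = 5 (C = -5/(-1) = -5*(-1) = 5)
E(y) = -12*y
(r + E(C))*T = (-112 - 12*5)*41 = (-112 - 60)*41 = -172*41 = -7052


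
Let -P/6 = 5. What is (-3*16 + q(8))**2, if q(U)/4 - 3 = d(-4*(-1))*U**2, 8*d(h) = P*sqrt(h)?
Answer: 3825936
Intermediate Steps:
P = -30 (P = -6*5 = -30)
d(h) = -15*sqrt(h)/4 (d(h) = (-30*sqrt(h))/8 = -15*sqrt(h)/4)
q(U) = 12 - 30*U**2 (q(U) = 12 + 4*((-15*sqrt(-4*(-1))/4)*U**2) = 12 + 4*((-15*sqrt(4)/4)*U**2) = 12 + 4*((-15/4*2)*U**2) = 12 + 4*(-15*U**2/2) = 12 - 30*U**2)
(-3*16 + q(8))**2 = (-3*16 + (12 - 30*8**2))**2 = (-48 + (12 - 30*64))**2 = (-48 + (12 - 1920))**2 = (-48 - 1908)**2 = (-1956)**2 = 3825936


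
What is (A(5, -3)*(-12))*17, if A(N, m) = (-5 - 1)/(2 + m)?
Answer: -1224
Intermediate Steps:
A(N, m) = -6/(2 + m)
(A(5, -3)*(-12))*17 = (-6/(2 - 3)*(-12))*17 = (-6/(-1)*(-12))*17 = (-6*(-1)*(-12))*17 = (6*(-12))*17 = -72*17 = -1224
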